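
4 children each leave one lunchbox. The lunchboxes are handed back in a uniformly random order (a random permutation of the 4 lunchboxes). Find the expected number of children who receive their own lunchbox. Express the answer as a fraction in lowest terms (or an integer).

Let Xᵢ = 1 if person i gets their own lunchbox. For each i, P(Xᵢ=1) = 1/4.
By linearity of expectation, E[X₁+…+X_4] = 4·(1/4) = 1.

1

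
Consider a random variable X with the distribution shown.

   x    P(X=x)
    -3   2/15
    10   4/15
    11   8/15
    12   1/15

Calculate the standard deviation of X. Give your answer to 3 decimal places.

E[X] = 134/15, E[X²] = 102
Var(X) = E[X²] − (E[X])² = 102 − 17956/225 = 4994/225
SD(X) = √(4994/225) ≈ 4.711

4.711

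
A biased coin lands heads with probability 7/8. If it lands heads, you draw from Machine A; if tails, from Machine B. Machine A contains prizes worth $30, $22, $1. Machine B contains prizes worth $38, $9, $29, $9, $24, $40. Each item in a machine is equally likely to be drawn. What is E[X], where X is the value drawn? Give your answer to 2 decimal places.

E[X | Machine A] = (30 + 22 + 1)/3 = 53/3
E[X | Machine B] = (38 + 9 + 29 + 9 + 24 + 40)/6 = 149/6
E[X] = (7/8)·53/3 + (1/8)·149/6 = 297/16 ≈ 18.56

$18.56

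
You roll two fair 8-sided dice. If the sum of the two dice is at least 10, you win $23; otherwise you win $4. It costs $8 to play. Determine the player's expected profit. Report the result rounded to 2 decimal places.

$4.31

E[payout] = (9/16)·4 + (7/16)·23 = 197/16
Expected profit = 197/16 − 8 = 69/16 ≈ $4.31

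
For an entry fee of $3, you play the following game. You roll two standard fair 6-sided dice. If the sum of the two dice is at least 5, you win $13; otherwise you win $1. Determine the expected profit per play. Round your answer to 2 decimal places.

E[payout] = (1/6)·1 + (5/6)·13 = 11
Expected profit = 11 − 3 = 8 ≈ $8.00

$8.00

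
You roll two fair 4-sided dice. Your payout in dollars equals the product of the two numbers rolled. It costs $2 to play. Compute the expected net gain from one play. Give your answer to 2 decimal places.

Distribution of the product of the two numbers rolled: 1 w.p. 1/16, 2 w.p. 1/8, 3 w.p. 1/8, 4 w.p. 3/16, 6 w.p. 1/8, 8 w.p. 1/8, …
E[payout] = (1/16)·1 + (1/8)·2 + (1/8)·3 + (3/16)·4 + (1/8)·6 + (1/8)·8 + (1/16)·9 + (1/8)·12 + (1/16)·16 = 25/4
Expected profit = 25/4 − 2 = 17/4 ≈ $4.25

$4.25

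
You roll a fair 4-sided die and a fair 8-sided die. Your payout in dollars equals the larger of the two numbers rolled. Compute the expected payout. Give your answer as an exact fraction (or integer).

Distribution of the larger of the two numbers rolled: 1 w.p. 1/32, 2 w.p. 3/32, 3 w.p. 5/32, 4 w.p. 7/32, 5 w.p. 1/8, 6 w.p. 1/8, …
E[payout] = (1/32)·1 + (3/32)·2 + (5/32)·3 + (7/32)·4 + (1/8)·5 + (1/8)·6 + (1/8)·7 + (1/8)·8 = 77/16

77/16 dollars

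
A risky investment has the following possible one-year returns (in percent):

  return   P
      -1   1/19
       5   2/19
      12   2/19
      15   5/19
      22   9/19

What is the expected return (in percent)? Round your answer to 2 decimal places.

16.11

E[X] = (1/19)·(-1) + (2/19)·5 + (2/19)·12 + (5/19)·15 + (9/19)·22
     = 306/19 ≈ 16.11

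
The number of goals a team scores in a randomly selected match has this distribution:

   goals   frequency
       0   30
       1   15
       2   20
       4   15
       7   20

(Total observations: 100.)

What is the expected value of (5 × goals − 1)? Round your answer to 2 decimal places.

11.75

Total = 100, so P(goals=0) = 30/100, etc.
E[5x-1] = (3/10)·(-1) + (3/20)·4 + (1/5)·9 + (3/20)·19 + (1/5)·34
     = 47/4 ≈ 11.75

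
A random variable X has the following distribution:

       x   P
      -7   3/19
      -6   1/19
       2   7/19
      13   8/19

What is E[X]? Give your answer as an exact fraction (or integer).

91/19

E[X] = (3/19)·(-7) + (1/19)·(-6) + (7/19)·2 + (8/19)·13
     = 91/19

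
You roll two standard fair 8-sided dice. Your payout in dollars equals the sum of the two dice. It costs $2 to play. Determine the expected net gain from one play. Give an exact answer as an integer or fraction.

Distribution of the sum of the two dice: 2 w.p. 1/64, 3 w.p. 1/32, 4 w.p. 3/64, 5 w.p. 1/16, 6 w.p. 5/64, 7 w.p. 3/32, …
E[payout] = (1/64)·2 + (1/32)·3 + (3/64)·4 + (1/16)·5 + (5/64)·6 + (3/32)·7 + (7/64)·8 + (1/8)·9 + (7/64)·10 + (3/32)·11 + (5/64)·12 + (1/16)·13 + (3/64)·14 + (1/32)·15 + (1/64)·16 = 9
Expected profit = 9 − 2 = 7

$7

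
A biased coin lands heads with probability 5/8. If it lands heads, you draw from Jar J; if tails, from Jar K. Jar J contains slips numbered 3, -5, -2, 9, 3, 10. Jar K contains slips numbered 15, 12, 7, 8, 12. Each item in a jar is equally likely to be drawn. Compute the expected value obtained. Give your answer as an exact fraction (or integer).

E[X | Jar J] = (3 − 5 − 2 + 9 + 3 + 10)/6 = 3
E[X | Jar K] = (15 + 12 + 7 + 8 + 12)/5 = 54/5
E[X] = (5/8)·3 + (3/8)·54/5 = 237/40

237/40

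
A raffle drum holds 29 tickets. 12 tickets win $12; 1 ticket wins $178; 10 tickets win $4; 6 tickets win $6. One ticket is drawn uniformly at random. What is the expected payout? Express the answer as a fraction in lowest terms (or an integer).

E[payout] = (12/29)·12 + (1/29)·178 + (10/29)·4 + (6/29)·6 = 398/29

398/29 dollars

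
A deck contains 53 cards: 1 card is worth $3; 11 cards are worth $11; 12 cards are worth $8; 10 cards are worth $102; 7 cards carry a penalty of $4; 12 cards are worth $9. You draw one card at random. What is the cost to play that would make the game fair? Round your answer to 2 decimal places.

$24.91

E[payout] = (1/53)·3 + (11/53)·11 + (12/53)·8 + (10/53)·102 + (7/53)·(-4) + (12/53)·9 = 1320/53
Fair fee = E[payout] = 1320/53 ≈ $24.91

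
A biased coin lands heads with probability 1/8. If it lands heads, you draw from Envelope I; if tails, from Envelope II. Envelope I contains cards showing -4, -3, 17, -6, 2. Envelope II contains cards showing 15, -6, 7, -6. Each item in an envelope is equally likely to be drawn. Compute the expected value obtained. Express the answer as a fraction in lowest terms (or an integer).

187/80

E[X | Envelope I] = (-4 − 3 + 17 − 6 + 2)/5 = 6/5
E[X | Envelope II] = (15 − 6 + 7 − 6)/4 = 5/2
E[X] = (1/8)·6/5 + (7/8)·5/2 = 187/80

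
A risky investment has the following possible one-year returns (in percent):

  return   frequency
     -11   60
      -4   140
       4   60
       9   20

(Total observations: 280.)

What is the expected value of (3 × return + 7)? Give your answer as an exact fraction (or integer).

Total = 280, so P(return=-11) = 60/280, etc.
E[3x+7] = (3/14)·(-26) + (1/2)·(-5) + (3/14)·19 + (1/14)·34
     = -11/7

-11/7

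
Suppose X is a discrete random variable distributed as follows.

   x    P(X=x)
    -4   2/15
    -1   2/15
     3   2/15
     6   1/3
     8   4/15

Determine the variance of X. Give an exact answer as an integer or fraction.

3956/225

E[X] = (2/15)·(-4) + (2/15)·(-1) + (2/15)·3 + (1/3)·6 + (4/15)·8 = 58/15
E[X²] = (2/15)·16 + (2/15)·1 + (2/15)·9 + (1/3)·36 + (4/15)·64 = 488/15
Var(X) = 488/15 − (58/15)² = 3956/225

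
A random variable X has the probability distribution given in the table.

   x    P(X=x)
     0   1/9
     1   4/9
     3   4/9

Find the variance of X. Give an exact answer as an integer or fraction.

E[X] = (1/9)·0 + (4/9)·1 + (4/9)·3 = 16/9
E[X²] = (1/9)·0 + (4/9)·1 + (4/9)·9 = 40/9
Var(X) = 40/9 − (16/9)² = 104/81

104/81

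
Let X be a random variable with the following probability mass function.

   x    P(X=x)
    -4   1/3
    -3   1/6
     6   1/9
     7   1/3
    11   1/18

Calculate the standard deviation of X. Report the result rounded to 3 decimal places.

E[X] = 16/9, E[X²] = 305/9
Var(X) = E[X²] − (E[X])² = 305/9 − 256/81 = 2489/81
SD(X) = √(2489/81) ≈ 5.543

5.543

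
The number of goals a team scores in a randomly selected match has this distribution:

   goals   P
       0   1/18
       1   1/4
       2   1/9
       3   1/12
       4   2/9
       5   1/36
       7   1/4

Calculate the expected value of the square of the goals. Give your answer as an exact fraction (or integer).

323/18

E[X²] = (1/18)·0 + (1/4)·1 + (1/9)·4 + (1/12)·9 + (2/9)·16 + (1/36)·25 + (1/4)·49
     = 323/18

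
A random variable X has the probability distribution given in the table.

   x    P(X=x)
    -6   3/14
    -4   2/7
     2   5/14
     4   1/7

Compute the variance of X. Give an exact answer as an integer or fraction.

E[X] = (3/14)·(-6) + (2/7)·(-4) + (5/14)·2 + (1/7)·4 = -8/7
E[X²] = (3/14)·36 + (2/7)·16 + (5/14)·4 + (1/7)·16 = 16
Var(X) = 16 − (-8/7)² = 720/49

720/49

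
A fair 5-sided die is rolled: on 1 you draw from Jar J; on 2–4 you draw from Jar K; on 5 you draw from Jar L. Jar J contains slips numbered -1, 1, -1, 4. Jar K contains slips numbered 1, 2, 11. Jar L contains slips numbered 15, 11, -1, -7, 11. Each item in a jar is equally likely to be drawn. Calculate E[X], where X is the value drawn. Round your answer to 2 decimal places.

4.11

E[X | Jar J] = (-1 + 1 − 1 + 4)/4 = 3/4
E[X | Jar K] = (1 + 2 + 11)/3 = 14/3
E[X | Jar L] = (15 + 11 − 1 − 7 + 11)/5 = 29/5
E[X] = (1/5)·3/4 + (3/5)·14/3 + (1/5)·29/5 = 411/100 ≈ 4.11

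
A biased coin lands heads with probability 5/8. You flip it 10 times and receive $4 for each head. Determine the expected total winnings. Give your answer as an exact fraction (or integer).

$25

E[#heads] = 10·5/8 = 25/4 (linearity over flips).
E[winnings] = 4·25/4 = 25.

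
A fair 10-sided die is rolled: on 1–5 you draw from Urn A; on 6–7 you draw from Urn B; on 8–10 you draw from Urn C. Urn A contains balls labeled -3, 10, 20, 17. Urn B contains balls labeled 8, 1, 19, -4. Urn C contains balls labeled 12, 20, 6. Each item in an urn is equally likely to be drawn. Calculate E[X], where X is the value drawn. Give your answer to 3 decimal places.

10.500

E[X | Urn A] = (-3 + 10 + 20 + 17)/4 = 11
E[X | Urn B] = (8 + 1 + 19 − 4)/4 = 6
E[X | Urn C] = (12 + 20 + 6)/3 = 38/3
E[X] = (1/2)·11 + (1/5)·6 + (3/10)·38/3 = 21/2 ≈ 10.500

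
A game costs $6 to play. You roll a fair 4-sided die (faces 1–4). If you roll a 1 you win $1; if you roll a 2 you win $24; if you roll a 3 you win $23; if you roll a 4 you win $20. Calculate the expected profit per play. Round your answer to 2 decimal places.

E[payout] = (1/4)·1 + (1/4)·20 + (1/4)·23 + (1/4)·24 = 17
Expected profit = 17 − 6 = 11 ≈ $11.00

$11.00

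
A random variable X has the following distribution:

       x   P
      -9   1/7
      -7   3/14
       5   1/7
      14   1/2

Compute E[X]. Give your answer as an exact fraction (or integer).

69/14

E[X] = (1/7)·(-9) + (3/14)·(-7) + (1/7)·5 + (1/2)·14
     = 69/14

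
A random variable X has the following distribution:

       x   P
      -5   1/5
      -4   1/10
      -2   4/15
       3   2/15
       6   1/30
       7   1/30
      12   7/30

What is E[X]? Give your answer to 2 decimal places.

E[X] = (1/5)·(-5) + (1/10)·(-4) + (4/15)·(-2) + (2/15)·3 + (1/30)·6 + (1/30)·7 + (7/30)·12
     = 17/10 ≈ 1.70

1.70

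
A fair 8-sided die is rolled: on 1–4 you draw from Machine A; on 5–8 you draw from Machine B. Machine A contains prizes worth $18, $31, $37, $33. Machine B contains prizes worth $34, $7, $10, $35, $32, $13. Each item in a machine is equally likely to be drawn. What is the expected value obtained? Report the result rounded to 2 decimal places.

E[X | Machine A] = (18 + 31 + 37 + 33)/4 = 119/4
E[X | Machine B] = (34 + 7 + 10 + 35 + 32 + 13)/6 = 131/6
E[X] = (1/2)·119/4 + (1/2)·131/6 = 619/24 ≈ 25.79

$25.79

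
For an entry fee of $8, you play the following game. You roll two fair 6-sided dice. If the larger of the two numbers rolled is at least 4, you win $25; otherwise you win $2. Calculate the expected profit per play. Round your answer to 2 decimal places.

$11.25

E[payout] = (1/4)·2 + (3/4)·25 = 77/4
Expected profit = 77/4 − 8 = 45/4 ≈ $11.25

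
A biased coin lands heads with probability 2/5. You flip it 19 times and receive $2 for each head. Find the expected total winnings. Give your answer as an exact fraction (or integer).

E[#heads] = 19·2/5 = 38/5 (linearity over flips).
E[winnings] = 2·38/5 = 76/5.

76/5 dollars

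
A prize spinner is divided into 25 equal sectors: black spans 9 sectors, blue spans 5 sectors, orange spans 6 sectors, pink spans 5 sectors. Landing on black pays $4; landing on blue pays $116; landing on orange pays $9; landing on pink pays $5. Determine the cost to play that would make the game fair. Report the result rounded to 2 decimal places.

$27.80

E[payout] = (9/25)·4 + (5/25)·116 + (6/25)·9 + (5/25)·5 = 139/5
Fair fee = E[payout] = 139/5 ≈ $27.80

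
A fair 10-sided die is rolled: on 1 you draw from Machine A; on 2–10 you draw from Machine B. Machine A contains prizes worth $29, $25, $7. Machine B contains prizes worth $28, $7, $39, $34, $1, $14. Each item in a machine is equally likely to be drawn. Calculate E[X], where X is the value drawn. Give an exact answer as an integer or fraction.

1229/60 dollars

E[X | Machine A] = (29 + 25 + 7)/3 = 61/3
E[X | Machine B] = (28 + 7 + 39 + 34 + 1 + 14)/6 = 41/2
E[X] = (1/10)·61/3 + (9/10)·41/2 = 1229/60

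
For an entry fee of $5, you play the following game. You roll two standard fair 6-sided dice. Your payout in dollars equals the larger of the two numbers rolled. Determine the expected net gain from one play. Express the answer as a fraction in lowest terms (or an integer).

-19/36 dollars

Distribution of the larger of the two numbers rolled: 1 w.p. 1/36, 2 w.p. 1/12, 3 w.p. 5/36, 4 w.p. 7/36, 5 w.p. 1/4, 6 w.p. 11/36
E[payout] = (1/36)·1 + (1/12)·2 + (5/36)·3 + (7/36)·4 + (1/4)·5 + (11/36)·6 = 161/36
Expected profit = 161/36 − 5 = -19/36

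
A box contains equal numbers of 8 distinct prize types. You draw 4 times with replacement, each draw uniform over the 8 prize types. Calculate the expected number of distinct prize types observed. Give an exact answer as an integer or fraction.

Let Xⱼ=1 if type j appears at least once. P(Xⱼ=1) = 1 − ((8−1)/8)^4 = 1695/4096.
E[#distinct] = 8·1695/4096 = 1695/512.

1695/512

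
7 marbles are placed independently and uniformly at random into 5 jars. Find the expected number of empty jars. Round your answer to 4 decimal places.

1.0486

Let Xⱼ=1 if jar j is empty. P(Xⱼ=1) = ((5-1)/5)^7 = 16384/78125.
By linearity, E[#empty] = 5·16384/78125 = 16384/15625.
≈ 1.0486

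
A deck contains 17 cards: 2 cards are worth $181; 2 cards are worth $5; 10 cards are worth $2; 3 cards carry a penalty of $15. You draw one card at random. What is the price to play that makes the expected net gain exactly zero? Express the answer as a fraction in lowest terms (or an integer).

347/17 dollars

E[payout] = (2/17)·181 + (2/17)·5 + (10/17)·2 + (3/17)·(-15) = 347/17
Fair fee = E[payout] = 347/17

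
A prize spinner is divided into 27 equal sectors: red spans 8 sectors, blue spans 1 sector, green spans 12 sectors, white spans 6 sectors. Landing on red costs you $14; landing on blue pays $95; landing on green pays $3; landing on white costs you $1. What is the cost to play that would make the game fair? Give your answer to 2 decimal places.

E[payout] = (8/27)·(-14) + (1/27)·95 + (12/27)·3 + (6/27)·(-1) = 13/27
Fair fee = E[payout] = 13/27 ≈ $0.48

$0.48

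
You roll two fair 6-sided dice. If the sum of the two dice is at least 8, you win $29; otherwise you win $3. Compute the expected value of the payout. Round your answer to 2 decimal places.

$13.83

E[payout] = (7/12)·3 + (5/12)·29 = 83/6
≈ $13.83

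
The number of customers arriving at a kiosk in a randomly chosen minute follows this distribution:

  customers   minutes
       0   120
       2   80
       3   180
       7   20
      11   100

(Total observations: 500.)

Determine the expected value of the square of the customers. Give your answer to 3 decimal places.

30.040

Total = 500, so P(customers=0) = 120/500, etc.
E[X²] = (6/25)·0 + (4/25)·4 + (9/25)·9 + (1/25)·49 + (1/5)·121
     = 751/25 ≈ 30.040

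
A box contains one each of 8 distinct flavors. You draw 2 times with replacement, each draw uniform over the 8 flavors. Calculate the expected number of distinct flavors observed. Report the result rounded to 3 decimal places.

Let Xⱼ=1 if type j appears at least once. P(Xⱼ=1) = 1 − ((8−1)/8)^2 = 15/64.
E[#distinct] = 8·15/64 = 15/8.
≈ 1.875

1.875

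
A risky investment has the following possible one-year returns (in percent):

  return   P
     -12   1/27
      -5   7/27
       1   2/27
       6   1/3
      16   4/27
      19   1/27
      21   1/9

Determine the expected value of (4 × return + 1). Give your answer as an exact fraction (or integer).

647/27

E[4x+1] = (1/27)·(-47) + (7/27)·(-19) + (2/27)·5 + (1/3)·25 + (4/27)·65 + (1/27)·77 + (1/9)·85
     = 647/27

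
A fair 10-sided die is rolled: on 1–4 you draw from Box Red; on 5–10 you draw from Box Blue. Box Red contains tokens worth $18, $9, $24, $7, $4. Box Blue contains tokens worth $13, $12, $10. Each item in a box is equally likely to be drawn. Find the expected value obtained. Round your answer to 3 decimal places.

E[X | Box Red] = (18 + 9 + 24 + 7 + 4)/5 = 62/5
E[X | Box Blue] = (13 + 12 + 10)/3 = 35/3
E[X] = (2/5)·62/5 + (3/5)·35/3 = 299/25 ≈ 11.960

$11.960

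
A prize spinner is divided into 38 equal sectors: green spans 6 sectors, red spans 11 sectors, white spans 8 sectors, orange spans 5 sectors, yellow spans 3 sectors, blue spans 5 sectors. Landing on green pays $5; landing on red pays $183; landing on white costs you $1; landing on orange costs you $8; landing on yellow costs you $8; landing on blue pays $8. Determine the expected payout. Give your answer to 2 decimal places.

E[payout] = (6/38)·5 + (11/38)·183 + (8/38)·(-1) + (5/38)·(-8) + (3/38)·(-8) + (5/38)·8 = 2011/38
≈ $52.92

$52.92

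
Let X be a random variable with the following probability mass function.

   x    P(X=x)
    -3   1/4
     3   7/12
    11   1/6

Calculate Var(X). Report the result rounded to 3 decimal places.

E[X] = (1/4)·(-3) + (7/12)·3 + (1/6)·11 = 17/6
E[X²] = (1/4)·9 + (7/12)·9 + (1/6)·121 = 83/3
Var(X) = 83/3 − (17/6)² = 707/36 ≈ 19.639

19.639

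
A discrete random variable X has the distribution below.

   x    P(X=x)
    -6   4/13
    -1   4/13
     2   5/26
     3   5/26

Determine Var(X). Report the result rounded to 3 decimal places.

12.463

E[X] = (4/13)·(-6) + (4/13)·(-1) + (5/26)·2 + (5/26)·3 = -31/26
E[X²] = (4/13)·36 + (4/13)·1 + (5/26)·4 + (5/26)·9 = 361/26
Var(X) = 361/26 − (-31/26)² = 8425/676 ≈ 12.463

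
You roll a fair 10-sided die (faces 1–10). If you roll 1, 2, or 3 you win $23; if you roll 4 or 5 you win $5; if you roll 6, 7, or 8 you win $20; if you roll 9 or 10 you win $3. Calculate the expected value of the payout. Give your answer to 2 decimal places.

E[payout] = (1/5)·3 + (1/5)·5 + (3/10)·20 + (3/10)·23 = 29/2
≈ $14.50

$14.50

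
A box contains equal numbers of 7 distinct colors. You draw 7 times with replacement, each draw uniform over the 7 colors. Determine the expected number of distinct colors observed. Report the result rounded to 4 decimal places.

4.6206

Let Xⱼ=1 if type j appears at least once. P(Xⱼ=1) = 1 − ((7−1)/7)^7 = 543607/823543.
E[#distinct] = 7·543607/823543 = 543607/117649.
≈ 4.6206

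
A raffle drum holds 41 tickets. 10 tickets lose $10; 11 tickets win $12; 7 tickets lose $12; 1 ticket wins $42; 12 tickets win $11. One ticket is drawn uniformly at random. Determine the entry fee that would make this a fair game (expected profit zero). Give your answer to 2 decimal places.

$2.98

E[payout] = (10/41)·(-10) + (11/41)·12 + (7/41)·(-12) + (1/41)·42 + (12/41)·11 = 122/41
Fair fee = E[payout] = 122/41 ≈ $2.98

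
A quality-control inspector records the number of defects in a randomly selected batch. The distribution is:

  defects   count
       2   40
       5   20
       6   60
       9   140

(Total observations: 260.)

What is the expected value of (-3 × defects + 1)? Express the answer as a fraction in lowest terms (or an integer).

-257/13

Total = 260, so P(defects=2) = 40/260, etc.
E[-3x+1] = (2/13)·(-5) + (1/13)·(-14) + (3/13)·(-17) + (7/13)·(-26)
     = -257/13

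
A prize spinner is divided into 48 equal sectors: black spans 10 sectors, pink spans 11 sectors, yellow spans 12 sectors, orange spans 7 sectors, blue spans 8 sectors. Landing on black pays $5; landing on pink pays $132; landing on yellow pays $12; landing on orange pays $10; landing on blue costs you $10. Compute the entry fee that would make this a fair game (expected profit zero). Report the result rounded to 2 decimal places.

$34.08

E[payout] = (10/48)·5 + (11/48)·132 + (12/48)·12 + (7/48)·10 + (8/48)·(-10) = 409/12
Fair fee = E[payout] = 409/12 ≈ $34.08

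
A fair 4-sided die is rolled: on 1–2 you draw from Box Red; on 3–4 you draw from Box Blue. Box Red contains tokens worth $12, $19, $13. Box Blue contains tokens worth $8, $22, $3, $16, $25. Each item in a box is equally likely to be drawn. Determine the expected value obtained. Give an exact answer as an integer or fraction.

E[X | Box Red] = (12 + 19 + 13)/3 = 44/3
E[X | Box Blue] = (8 + 22 + 3 + 16 + 25)/5 = 74/5
E[X] = (1/2)·44/3 + (1/2)·74/5 = 221/15

221/15 dollars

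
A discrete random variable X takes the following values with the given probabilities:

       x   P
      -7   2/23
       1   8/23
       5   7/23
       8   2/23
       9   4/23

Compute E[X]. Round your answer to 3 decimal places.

3.522

E[X] = (2/23)·(-7) + (8/23)·1 + (7/23)·5 + (2/23)·8 + (4/23)·9
     = 81/23 ≈ 3.522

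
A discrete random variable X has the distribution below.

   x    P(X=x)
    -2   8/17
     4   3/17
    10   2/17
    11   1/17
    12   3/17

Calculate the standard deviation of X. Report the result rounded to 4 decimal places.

5.9386

E[X] = 63/17, E[X²] = 49
Var(X) = E[X²] − (E[X])² = 49 − 3969/289 = 10192/289
SD(X) = √(10192/289) ≈ 5.9386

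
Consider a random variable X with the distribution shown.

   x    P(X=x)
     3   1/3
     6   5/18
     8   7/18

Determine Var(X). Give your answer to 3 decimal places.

E[X] = (1/3)·3 + (5/18)·6 + (7/18)·8 = 52/9
E[X²] = (1/3)·9 + (5/18)·36 + (7/18)·64 = 341/9
Var(X) = 341/9 − (52/9)² = 365/81 ≈ 4.506

4.506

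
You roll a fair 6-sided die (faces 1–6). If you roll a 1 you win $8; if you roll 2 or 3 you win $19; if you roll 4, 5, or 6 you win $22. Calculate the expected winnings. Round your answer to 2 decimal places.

$18.67

E[payout] = (1/6)·8 + (1/3)·19 + (1/2)·22 = 56/3
≈ $18.67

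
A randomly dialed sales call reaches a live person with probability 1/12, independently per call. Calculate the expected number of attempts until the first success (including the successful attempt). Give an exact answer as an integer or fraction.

12

For a geometric distribution, E[trials] = 1/p = 1/(1/12) = 12.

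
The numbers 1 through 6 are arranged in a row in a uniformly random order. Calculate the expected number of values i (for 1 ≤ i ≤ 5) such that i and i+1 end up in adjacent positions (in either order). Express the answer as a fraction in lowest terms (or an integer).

5/3

For each i ∈ {1,…,5}, let Xᵢ = 1 if i and i+1 are adjacent. P(Xᵢ=1) = 2·(6−1)!/6! = 2/6.
By linearity, E[ΣXᵢ] = (5)·(2/6) = 5/3.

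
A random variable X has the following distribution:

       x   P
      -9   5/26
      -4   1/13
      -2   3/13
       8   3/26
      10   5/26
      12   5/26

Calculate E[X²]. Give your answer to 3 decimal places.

E[X²] = (5/26)·81 + (1/13)·16 + (3/13)·4 + (3/26)·64 + (5/26)·100 + (5/26)·144
     = 1873/26 ≈ 72.038

72.038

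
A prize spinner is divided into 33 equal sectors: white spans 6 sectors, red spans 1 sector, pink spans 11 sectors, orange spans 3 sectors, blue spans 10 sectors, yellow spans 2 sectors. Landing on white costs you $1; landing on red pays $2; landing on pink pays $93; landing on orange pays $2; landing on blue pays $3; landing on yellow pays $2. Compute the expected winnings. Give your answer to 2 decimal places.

E[payout] = (6/33)·(-1) + (1/33)·2 + (11/33)·93 + (3/33)·2 + (10/33)·3 + (2/33)·2 = 353/11
≈ $32.09

$32.09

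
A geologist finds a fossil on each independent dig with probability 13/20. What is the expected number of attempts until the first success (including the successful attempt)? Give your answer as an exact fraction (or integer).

For a geometric distribution, E[trials] = 1/p = 1/(13/20) = 20/13.

20/13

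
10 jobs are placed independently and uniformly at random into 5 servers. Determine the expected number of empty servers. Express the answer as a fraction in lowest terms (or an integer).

Let Xⱼ=1 if server j is empty. P(Xⱼ=1) = ((5-1)/5)^10 = 1048576/9765625.
By linearity, E[#empty] = 5·1048576/9765625 = 1048576/1953125.

1048576/1953125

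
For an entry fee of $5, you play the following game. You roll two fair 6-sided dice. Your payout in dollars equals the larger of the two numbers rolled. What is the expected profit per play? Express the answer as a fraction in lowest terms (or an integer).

Distribution of the larger of the two numbers rolled: 1 w.p. 1/36, 2 w.p. 1/12, 3 w.p. 5/36, 4 w.p. 7/36, 5 w.p. 1/4, 6 w.p. 11/36
E[payout] = (1/36)·1 + (1/12)·2 + (5/36)·3 + (7/36)·4 + (1/4)·5 + (11/36)·6 = 161/36
Expected profit = 161/36 − 5 = -19/36

-19/36 dollars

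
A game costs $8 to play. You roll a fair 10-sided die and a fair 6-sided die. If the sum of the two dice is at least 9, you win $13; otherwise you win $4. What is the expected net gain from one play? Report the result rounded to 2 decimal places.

$0.95

E[payout] = (9/20)·4 + (11/20)·13 = 179/20
Expected profit = 179/20 − 8 = 19/20 ≈ $0.95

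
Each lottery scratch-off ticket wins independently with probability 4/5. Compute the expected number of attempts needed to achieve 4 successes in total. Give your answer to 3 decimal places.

5.000

By linearity (sum of 4 independent geometric waits), E[trials] = 4/p = 4/(4/5) = 5.
≈ 5.000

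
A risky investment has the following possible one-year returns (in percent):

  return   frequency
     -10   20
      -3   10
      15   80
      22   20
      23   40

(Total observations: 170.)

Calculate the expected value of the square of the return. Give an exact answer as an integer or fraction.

Total = 170, so P(return=-10) = 20/170, etc.
E[X²] = (2/17)·100 + (1/17)·9 + (8/17)·225 + (2/17)·484 + (4/17)·529
     = 5093/17

5093/17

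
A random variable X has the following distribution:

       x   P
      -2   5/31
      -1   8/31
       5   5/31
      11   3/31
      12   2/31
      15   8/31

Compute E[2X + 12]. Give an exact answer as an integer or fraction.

E[2x+12] = (5/31)·8 + (8/31)·10 + (5/31)·22 + (3/31)·34 + (2/31)·36 + (8/31)·42
     = 740/31

740/31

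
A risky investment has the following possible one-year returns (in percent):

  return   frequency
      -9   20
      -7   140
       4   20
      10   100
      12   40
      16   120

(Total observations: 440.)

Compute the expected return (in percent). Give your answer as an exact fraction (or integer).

58/11

Total = 440, so P(return=-9) = 20/440, etc.
E[X] = (1/22)·(-9) + (7/22)·(-7) + (1/22)·4 + (5/22)·10 + (1/11)·12 + (3/11)·16
     = 58/11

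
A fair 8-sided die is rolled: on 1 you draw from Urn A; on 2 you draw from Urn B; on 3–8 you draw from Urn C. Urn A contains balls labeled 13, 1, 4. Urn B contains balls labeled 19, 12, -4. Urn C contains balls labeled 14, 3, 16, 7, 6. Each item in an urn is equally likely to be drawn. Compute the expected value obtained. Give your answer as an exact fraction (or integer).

E[X | Urn A] = (13 + 1 + 4)/3 = 6
E[X | Urn B] = (19 + 12 − 4)/3 = 9
E[X | Urn C] = (14 + 3 + 16 + 7 + 6)/5 = 46/5
E[X] = (1/8)·6 + (1/8)·9 + (3/4)·46/5 = 351/40

351/40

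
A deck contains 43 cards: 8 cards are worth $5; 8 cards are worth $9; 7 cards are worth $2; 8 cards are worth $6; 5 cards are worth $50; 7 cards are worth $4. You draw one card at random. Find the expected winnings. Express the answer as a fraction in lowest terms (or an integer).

E[payout] = (8/43)·5 + (8/43)·9 + (7/43)·2 + (8/43)·6 + (5/43)·50 + (7/43)·4 = 452/43

452/43 dollars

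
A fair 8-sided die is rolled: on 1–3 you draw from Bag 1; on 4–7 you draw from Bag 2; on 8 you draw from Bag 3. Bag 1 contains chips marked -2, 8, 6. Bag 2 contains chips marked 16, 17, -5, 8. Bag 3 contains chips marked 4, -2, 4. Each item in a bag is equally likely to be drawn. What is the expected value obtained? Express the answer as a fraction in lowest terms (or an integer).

E[X | Bag 1] = (-2 + 8 + 6)/3 = 4
E[X | Bag 2] = (16 + 17 − 5 + 8)/4 = 9
E[X | Bag 3] = (4 − 2 + 4)/3 = 2
E[X] = (3/8)·4 + (1/2)·9 + (1/8)·2 = 25/4

25/4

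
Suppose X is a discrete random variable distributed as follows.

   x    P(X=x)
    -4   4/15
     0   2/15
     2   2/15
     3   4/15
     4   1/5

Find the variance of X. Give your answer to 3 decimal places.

E[X] = (4/15)·(-4) + (2/15)·0 + (2/15)·2 + (4/15)·3 + (1/5)·4 = 4/5
E[X²] = (4/15)·16 + (2/15)·0 + (2/15)·4 + (4/15)·9 + (1/5)·16 = 52/5
Var(X) = 52/5 − (4/5)² = 244/25 ≈ 9.760

9.760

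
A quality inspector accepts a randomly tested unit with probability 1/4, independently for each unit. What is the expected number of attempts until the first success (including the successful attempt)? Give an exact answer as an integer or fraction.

4

For a geometric distribution, E[trials] = 1/p = 1/(1/4) = 4.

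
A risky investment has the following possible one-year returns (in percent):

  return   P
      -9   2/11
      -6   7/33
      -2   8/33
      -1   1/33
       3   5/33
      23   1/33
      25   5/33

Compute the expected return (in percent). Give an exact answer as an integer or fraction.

E[X] = (2/11)·(-9) + (7/33)·(-6) + (8/33)·(-2) + (1/33)·(-1) + (5/33)·3 + (1/33)·23 + (5/33)·25
     = 50/33

50/33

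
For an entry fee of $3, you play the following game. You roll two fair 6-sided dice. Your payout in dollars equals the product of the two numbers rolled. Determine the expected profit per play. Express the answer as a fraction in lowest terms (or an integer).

Distribution of the product of the two numbers rolled: 1 w.p. 1/36, 2 w.p. 1/18, 3 w.p. 1/18, 4 w.p. 1/12, 5 w.p. 1/18, 6 w.p. 1/9, …
E[payout] = (1/36)·1 + (1/18)·2 + (1/18)·3 + (1/12)·4 + (1/18)·5 + (1/9)·6 + (1/18)·8 + (1/36)·9 + (1/18)·10 + (1/9)·12 + (1/18)·15 + (1/36)·16 + (1/18)·18 + (1/18)·20 + (1/18)·24 + (1/36)·25 + (1/18)·30 + (1/36)·36 = 49/4
Expected profit = 49/4 − 3 = 37/4

37/4 dollars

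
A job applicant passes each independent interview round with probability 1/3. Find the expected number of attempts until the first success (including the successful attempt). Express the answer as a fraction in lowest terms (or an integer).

3

For a geometric distribution, E[trials] = 1/p = 1/(1/3) = 3.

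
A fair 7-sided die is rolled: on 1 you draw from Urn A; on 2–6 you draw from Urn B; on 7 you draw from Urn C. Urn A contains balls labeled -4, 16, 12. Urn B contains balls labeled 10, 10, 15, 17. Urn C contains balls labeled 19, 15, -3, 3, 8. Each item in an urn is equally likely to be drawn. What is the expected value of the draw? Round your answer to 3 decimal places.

11.629

E[X | Urn A] = (-4 + 16 + 12)/3 = 8
E[X | Urn B] = (10 + 10 + 15 + 17)/4 = 13
E[X | Urn C] = (19 + 15 − 3 + 3 + 8)/5 = 42/5
E[X] = (1/7)·8 + (5/7)·13 + (1/7)·42/5 = 407/35 ≈ 11.629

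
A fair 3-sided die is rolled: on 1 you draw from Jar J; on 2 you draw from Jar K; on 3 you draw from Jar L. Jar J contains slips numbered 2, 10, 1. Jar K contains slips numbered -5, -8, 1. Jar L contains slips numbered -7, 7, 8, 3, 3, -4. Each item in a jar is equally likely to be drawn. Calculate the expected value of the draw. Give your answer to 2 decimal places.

0.67

E[X | Jar J] = (2 + 10 + 1)/3 = 13/3
E[X | Jar K] = (-5 − 8 + 1)/3 = -4
E[X | Jar L] = (-7 + 7 + 8 + 3 + 3 − 4)/6 = 5/3
E[X] = (1/3)·13/3 + (1/3)·(-4) + (1/3)·5/3 = 2/3 ≈ 0.67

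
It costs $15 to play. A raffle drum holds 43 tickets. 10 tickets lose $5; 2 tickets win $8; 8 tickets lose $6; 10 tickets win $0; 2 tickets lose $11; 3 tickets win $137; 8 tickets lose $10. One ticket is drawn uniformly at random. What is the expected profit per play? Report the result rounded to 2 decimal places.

-$9.72

E[payout] = (10/43)·(-5) + (2/43)·8 + (8/43)·(-6) + (10/43)·0 + (2/43)·(-11) + (3/43)·137 + (8/43)·(-10) = 227/43
Expected profit = 227/43 − 15 = -418/43 ≈ -$9.72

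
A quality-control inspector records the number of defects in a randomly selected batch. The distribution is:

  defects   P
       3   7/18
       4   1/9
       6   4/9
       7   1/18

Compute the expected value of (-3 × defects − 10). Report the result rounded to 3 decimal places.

E[-3x-10] = (7/18)·(-19) + (1/9)·(-22) + (4/9)·(-28) + (1/18)·(-31)
     = -24 ≈ -24.000

-24.000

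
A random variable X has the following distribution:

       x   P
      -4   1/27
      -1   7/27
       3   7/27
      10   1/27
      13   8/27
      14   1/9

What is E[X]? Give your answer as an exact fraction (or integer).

E[X] = (1/27)·(-4) + (7/27)·(-1) + (7/27)·3 + (1/27)·10 + (8/27)·13 + (1/9)·14
     = 166/27

166/27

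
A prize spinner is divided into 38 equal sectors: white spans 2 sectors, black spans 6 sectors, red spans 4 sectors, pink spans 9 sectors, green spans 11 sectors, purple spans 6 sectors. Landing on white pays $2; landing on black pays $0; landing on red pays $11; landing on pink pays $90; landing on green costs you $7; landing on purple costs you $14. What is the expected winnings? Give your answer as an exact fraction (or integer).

697/38 dollars

E[payout] = (2/38)·2 + (6/38)·0 + (4/38)·11 + (9/38)·90 + (11/38)·(-7) + (6/38)·(-14) = 697/38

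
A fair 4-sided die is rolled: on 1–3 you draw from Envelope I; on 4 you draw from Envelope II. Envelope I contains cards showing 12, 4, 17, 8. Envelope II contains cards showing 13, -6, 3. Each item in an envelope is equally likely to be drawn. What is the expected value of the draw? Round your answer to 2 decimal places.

E[X | Envelope I] = (12 + 4 + 17 + 8)/4 = 41/4
E[X | Envelope II] = (13 − 6 + 3)/3 = 10/3
E[X] = (3/4)·41/4 + (1/4)·10/3 = 409/48 ≈ 8.52

8.52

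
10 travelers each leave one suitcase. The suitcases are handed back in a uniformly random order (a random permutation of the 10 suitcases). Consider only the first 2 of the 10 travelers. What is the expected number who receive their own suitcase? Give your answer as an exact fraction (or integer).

1/5

Let Xᵢ = 1 if person i gets their own suitcase. For each i, P(Xᵢ=1) = 1/10.
By linearity of expectation, E[X₁+…+X_2] = 2·(1/10) = 1/5.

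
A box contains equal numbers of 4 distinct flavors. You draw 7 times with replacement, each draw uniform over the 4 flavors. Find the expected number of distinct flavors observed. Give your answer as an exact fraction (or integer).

Let Xⱼ=1 if type j appears at least once. P(Xⱼ=1) = 1 − ((4−1)/4)^7 = 14197/16384.
E[#distinct] = 4·14197/16384 = 14197/4096.

14197/4096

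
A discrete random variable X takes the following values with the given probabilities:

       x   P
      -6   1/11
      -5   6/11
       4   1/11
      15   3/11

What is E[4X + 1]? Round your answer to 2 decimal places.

5.73

E[4x+1] = (1/11)·(-23) + (6/11)·(-19) + (1/11)·17 + (3/11)·61
     = 63/11 ≈ 5.73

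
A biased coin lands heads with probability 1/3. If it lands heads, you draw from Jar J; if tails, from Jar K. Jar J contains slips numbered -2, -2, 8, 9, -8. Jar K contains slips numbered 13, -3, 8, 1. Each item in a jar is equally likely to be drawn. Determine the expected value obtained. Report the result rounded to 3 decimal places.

3.500

E[X | Jar J] = (-2 − 2 + 8 + 9 − 8)/5 = 1
E[X | Jar K] = (13 − 3 + 8 + 1)/4 = 19/4
E[X] = (1/3)·1 + (2/3)·19/4 = 7/2 ≈ 3.500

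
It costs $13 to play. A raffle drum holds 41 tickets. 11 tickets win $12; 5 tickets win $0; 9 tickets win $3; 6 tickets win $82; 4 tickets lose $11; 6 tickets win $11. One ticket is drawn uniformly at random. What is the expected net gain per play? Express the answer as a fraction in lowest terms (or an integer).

140/41 dollars

E[payout] = (11/41)·12 + (5/41)·0 + (9/41)·3 + (6/41)·82 + (4/41)·(-11) + (6/41)·11 = 673/41
Expected profit = 673/41 − 13 = 140/41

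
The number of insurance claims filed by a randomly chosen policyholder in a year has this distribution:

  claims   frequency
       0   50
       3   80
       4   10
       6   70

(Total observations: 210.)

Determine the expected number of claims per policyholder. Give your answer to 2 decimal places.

3.33

Total = 210, so P(claims=0) = 50/210, etc.
E[X] = (5/21)·0 + (8/21)·3 + (1/21)·4 + (1/3)·6
     = 10/3 ≈ 3.33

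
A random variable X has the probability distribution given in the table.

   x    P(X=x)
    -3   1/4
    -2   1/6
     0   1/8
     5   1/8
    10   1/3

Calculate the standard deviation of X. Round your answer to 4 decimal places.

5.5776

E[X] = 23/8, E[X²] = 315/8
Var(X) = E[X²] − (E[X])² = 315/8 − 529/64 = 1991/64
SD(X) = √(1991/64) ≈ 5.5776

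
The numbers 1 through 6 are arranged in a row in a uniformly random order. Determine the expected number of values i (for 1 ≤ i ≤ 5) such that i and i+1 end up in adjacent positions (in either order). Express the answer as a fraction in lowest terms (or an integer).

5/3

For each i ∈ {1,…,5}, let Xᵢ = 1 if i and i+1 are adjacent. P(Xᵢ=1) = 2·(6−1)!/6! = 2/6.
By linearity, E[ΣXᵢ] = (5)·(2/6) = 5/3.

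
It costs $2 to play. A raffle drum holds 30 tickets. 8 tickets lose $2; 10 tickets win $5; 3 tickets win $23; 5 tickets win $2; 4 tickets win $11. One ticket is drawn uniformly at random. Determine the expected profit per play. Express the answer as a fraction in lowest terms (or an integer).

97/30 dollars

E[payout] = (8/30)·(-2) + (10/30)·5 + (3/30)·23 + (5/30)·2 + (4/30)·11 = 157/30
Expected profit = 157/30 − 2 = 97/30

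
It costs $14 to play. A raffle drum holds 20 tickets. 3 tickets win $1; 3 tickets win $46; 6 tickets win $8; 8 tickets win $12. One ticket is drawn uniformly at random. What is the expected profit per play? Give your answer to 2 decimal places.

E[payout] = (3/20)·1 + (3/20)·46 + (6/20)·8 + (8/20)·12 = 57/4
Expected profit = 57/4 − 14 = 1/4 ≈ $0.25

$0.25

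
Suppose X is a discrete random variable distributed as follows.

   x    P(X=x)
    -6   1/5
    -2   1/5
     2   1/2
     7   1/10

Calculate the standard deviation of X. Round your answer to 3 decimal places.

3.859

E[X] = 1/10, E[X²] = 149/10
Var(X) = E[X²] − (E[X])² = 149/10 − 1/100 = 1489/100
SD(X) = √(1489/100) ≈ 3.859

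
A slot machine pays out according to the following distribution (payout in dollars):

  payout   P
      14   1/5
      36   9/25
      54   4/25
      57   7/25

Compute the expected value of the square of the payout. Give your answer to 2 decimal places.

E[X²] = (1/5)·196 + (9/25)·1296 + (4/25)·2916 + (7/25)·3249
     = 47051/25 ≈ 1882.04

1882.04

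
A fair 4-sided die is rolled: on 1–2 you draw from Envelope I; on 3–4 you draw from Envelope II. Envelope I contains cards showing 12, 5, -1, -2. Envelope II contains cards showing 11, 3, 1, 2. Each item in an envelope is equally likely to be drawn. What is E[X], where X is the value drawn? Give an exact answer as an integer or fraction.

E[X | Envelope I] = (12 + 5 − 1 − 2)/4 = 7/2
E[X | Envelope II] = (11 + 3 + 1 + 2)/4 = 17/4
E[X] = (1/2)·7/2 + (1/2)·17/4 = 31/8

31/8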